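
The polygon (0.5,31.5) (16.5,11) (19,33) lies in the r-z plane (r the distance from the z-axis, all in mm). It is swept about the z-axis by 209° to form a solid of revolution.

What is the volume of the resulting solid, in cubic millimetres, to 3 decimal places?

Profile (r,z), 3 vertices: (0.5,31.5) (16.5,11) (19,33)
edge 0: (0.5,31.5)→(16.5,11)  cross = 0.5·11 − 16.5·31.5 = -514.2500; (r_i+r_j)·cross = 17·-514.2500 = -8742.2500
edge 1: (16.5,11)→(19,33)  cross = 16.5·33 − 19·11 = 335.5000; (r_i+r_j)·cross = 35.5·335.5000 = 11910.2500
edge 2: (19,33)→(0.5,31.5)  cross = 19·31.5 − 0.5·33 = 582.0000; (r_i+r_j)·cross = 19.5·582.0000 = 11349.0000
Σcross = 403.2500 → A = |Σcross|/2 = 201.6250 mm²
Σ(r_i+r_j)·cross = 14517.0000 → first moment M = |Σ|/6 = 2419.5000
R_c = M/A = 2419.5000/201.6250 = 12.0000 mm
θ = 209° = 3.647738 rad
V = θ·R_c·A = 3.647738·12.0000·201.6250 = 8825.702 mm³

Volume = 8825.702 mm³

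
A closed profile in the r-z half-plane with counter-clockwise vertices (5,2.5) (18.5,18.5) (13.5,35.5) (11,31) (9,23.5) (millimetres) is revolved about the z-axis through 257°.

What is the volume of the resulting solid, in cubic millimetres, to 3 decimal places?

Profile (r,z), 5 vertices: (5,2.5) (18.5,18.5) (13.5,35.5) (11,31) (9,23.5)
edge 0: (5,2.5)→(18.5,18.5)  cross = 5·18.5 − 18.5·2.5 = 46.2500; (r_i+r_j)·cross = 23.5·46.2500 = 1086.8750
edge 1: (18.5,18.5)→(13.5,35.5)  cross = 18.5·35.5 − 13.5·18.5 = 407.0000; (r_i+r_j)·cross = 32·407.0000 = 13024.0000
edge 2: (13.5,35.5)→(11,31)  cross = 13.5·31 − 11·35.5 = 28.0000; (r_i+r_j)·cross = 24.5·28.0000 = 686.0000
edge 3: (11,31)→(9,23.5)  cross = 11·23.5 − 9·31 = -20.5000; (r_i+r_j)·cross = 20·-20.5000 = -410.0000
edge 4: (9,23.5)→(5,2.5)  cross = 9·2.5 − 5·23.5 = -95.0000; (r_i+r_j)·cross = 14·-95.0000 = -1330.0000
Σcross = 365.7500 → A = |Σcross|/2 = 182.8750 mm²
Σ(r_i+r_j)·cross = 13056.8750 → first moment M = |Σ|/6 = 2176.1458
R_c = M/A = 2176.1458/182.8750 = 11.8996 mm
θ = 257° = 4.485496 rad
V = θ·R_c·A = 4.485496·11.8996·182.8750 = 9761.094 mm³

Volume = 9761.094 mm³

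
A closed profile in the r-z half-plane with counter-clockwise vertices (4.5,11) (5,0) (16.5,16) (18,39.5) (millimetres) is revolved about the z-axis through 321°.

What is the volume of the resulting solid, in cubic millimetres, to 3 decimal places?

Volume = 13261.601 mm³

Profile (r,z), 4 vertices: (4.5,11) (5,0) (16.5,16) (18,39.5)
edge 0: (4.5,11)→(5,0)  cross = 4.5·0 − 5·11 = -55.0000; (r_i+r_j)·cross = 9.5·-55.0000 = -522.5000
edge 1: (5,0)→(16.5,16)  cross = 5·16 − 16.5·0 = 80.0000; (r_i+r_j)·cross = 21.5·80.0000 = 1720.0000
edge 2: (16.5,16)→(18,39.5)  cross = 16.5·39.5 − 18·16 = 363.7500; (r_i+r_j)·cross = 34.5·363.7500 = 12549.3750
edge 3: (18,39.5)→(4.5,11)  cross = 18·11 − 4.5·39.5 = 20.2500; (r_i+r_j)·cross = 22.5·20.2500 = 455.6250
Σcross = 409.0000 → A = |Σcross|/2 = 204.5000 mm²
Σ(r_i+r_j)·cross = 14202.5000 → first moment M = |Σ|/6 = 2367.0833
R_c = M/A = 2367.0833/204.5000 = 11.5750 mm
θ = 321° = 5.602507 rad
V = θ·R_c·A = 5.602507·11.5750·204.5000 = 13261.601 mm³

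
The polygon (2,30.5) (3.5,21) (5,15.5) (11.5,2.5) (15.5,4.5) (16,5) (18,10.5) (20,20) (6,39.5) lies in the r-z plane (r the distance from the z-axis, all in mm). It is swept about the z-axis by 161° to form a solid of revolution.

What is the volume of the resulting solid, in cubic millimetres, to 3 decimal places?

Profile (r,z), 9 vertices: (2,30.5) (3.5,21) (5,15.5) (11.5,2.5) (15.5,4.5) (16,5) (18,10.5) (20,20) (6,39.5)
edge 0: (2,30.5)→(3.5,21)  cross = 2·21 − 3.5·30.5 = -64.7500; (r_i+r_j)·cross = 5.5·-64.7500 = -356.1250
edge 1: (3.5,21)→(5,15.5)  cross = 3.5·15.5 − 5·21 = -50.7500; (r_i+r_j)·cross = 8.5·-50.7500 = -431.3750
edge 2: (5,15.5)→(11.5,2.5)  cross = 5·2.5 − 11.5·15.5 = -165.7500; (r_i+r_j)·cross = 16.5·-165.7500 = -2734.8750
edge 3: (11.5,2.5)→(15.5,4.5)  cross = 11.5·4.5 − 15.5·2.5 = 13.0000; (r_i+r_j)·cross = 27·13.0000 = 351.0000
edge 4: (15.5,4.5)→(16,5)  cross = 15.5·5 − 16·4.5 = 5.5000; (r_i+r_j)·cross = 31.5·5.5000 = 173.2500
edge 5: (16,5)→(18,10.5)  cross = 16·10.5 − 18·5 = 78.0000; (r_i+r_j)·cross = 34·78.0000 = 2652.0000
edge 6: (18,10.5)→(20,20)  cross = 18·20 − 20·10.5 = 150.0000; (r_i+r_j)·cross = 38·150.0000 = 5700.0000
edge 7: (20,20)→(6,39.5)  cross = 20·39.5 − 6·20 = 670.0000; (r_i+r_j)·cross = 26·670.0000 = 17420.0000
edge 8: (6,39.5)→(2,30.5)  cross = 6·30.5 − 2·39.5 = 104.0000; (r_i+r_j)·cross = 8·104.0000 = 832.0000
Σcross = 739.2500 → A = |Σcross|/2 = 369.6250 mm²
Σ(r_i+r_j)·cross = 23605.8750 → first moment M = |Σ|/6 = 3934.3125
R_c = M/A = 3934.3125/369.6250 = 10.6441 mm
θ = 161° = 2.809980 rad
V = θ·R_c·A = 2.809980·10.6441·369.6250 = 11055.340 mm³

Volume = 11055.340 mm³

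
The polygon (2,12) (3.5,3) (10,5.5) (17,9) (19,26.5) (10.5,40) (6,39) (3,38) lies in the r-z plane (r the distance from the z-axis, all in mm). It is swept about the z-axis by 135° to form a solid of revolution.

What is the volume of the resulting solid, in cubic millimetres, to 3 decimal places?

Profile (r,z), 8 vertices: (2,12) (3.5,3) (10,5.5) (17,9) (19,26.5) (10.5,40) (6,39) (3,38)
edge 0: (2,12)→(3.5,3)  cross = 2·3 − 3.5·12 = -36.0000; (r_i+r_j)·cross = 5.5·-36.0000 = -198.0000
edge 1: (3.5,3)→(10,5.5)  cross = 3.5·5.5 − 10·3 = -10.7500; (r_i+r_j)·cross = 13.5·-10.7500 = -145.1250
edge 2: (10,5.5)→(17,9)  cross = 10·9 − 17·5.5 = -3.5000; (r_i+r_j)·cross = 27·-3.5000 = -94.5000
edge 3: (17,9)→(19,26.5)  cross = 17·26.5 − 19·9 = 279.5000; (r_i+r_j)·cross = 36·279.5000 = 10062.0000
edge 4: (19,26.5)→(10.5,40)  cross = 19·40 − 10.5·26.5 = 481.7500; (r_i+r_j)·cross = 29.5·481.7500 = 14211.6250
edge 5: (10.5,40)→(6,39)  cross = 10.5·39 − 6·40 = 169.5000; (r_i+r_j)·cross = 16.5·169.5000 = 2796.7500
edge 6: (6,39)→(3,38)  cross = 6·38 − 3·39 = 111.0000; (r_i+r_j)·cross = 9·111.0000 = 999.0000
edge 7: (3,38)→(2,12)  cross = 3·12 − 2·38 = -40.0000; (r_i+r_j)·cross = 5·-40.0000 = -200.0000
Σcross = 951.5000 → A = |Σcross|/2 = 475.7500 mm²
Σ(r_i+r_j)·cross = 27431.7500 → first moment M = |Σ|/6 = 4571.9583
R_c = M/A = 4571.9583/475.7500 = 9.6100 mm
θ = 135° = 2.356194 rad
V = θ·R_c·A = 2.356194·9.6100·475.7500 = 10772.423 mm³

Volume = 10772.423 mm³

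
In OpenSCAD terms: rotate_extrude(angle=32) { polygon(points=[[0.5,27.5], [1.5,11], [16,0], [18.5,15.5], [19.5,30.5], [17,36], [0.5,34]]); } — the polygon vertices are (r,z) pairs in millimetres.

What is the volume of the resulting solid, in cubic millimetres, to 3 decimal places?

Volume = 2965.198 mm³

Profile (r,z), 7 vertices: (0.5,27.5) (1.5,11) (16,0) (18.5,15.5) (19.5,30.5) (17,36) (0.5,34)
edge 0: (0.5,27.5)→(1.5,11)  cross = 0.5·11 − 1.5·27.5 = -35.7500; (r_i+r_j)·cross = 2·-35.7500 = -71.5000
edge 1: (1.5,11)→(16,0)  cross = 1.5·0 − 16·11 = -176.0000; (r_i+r_j)·cross = 17.5·-176.0000 = -3080.0000
edge 2: (16,0)→(18.5,15.5)  cross = 16·15.5 − 18.5·0 = 248.0000; (r_i+r_j)·cross = 34.5·248.0000 = 8556.0000
edge 3: (18.5,15.5)→(19.5,30.5)  cross = 18.5·30.5 − 19.5·15.5 = 262.0000; (r_i+r_j)·cross = 38·262.0000 = 9956.0000
edge 4: (19.5,30.5)→(17,36)  cross = 19.5·36 − 17·30.5 = 183.5000; (r_i+r_j)·cross = 36.5·183.5000 = 6697.7500
edge 5: (17,36)→(0.5,34)  cross = 17·34 − 0.5·36 = 560.0000; (r_i+r_j)·cross = 17.5·560.0000 = 9800.0000
edge 6: (0.5,34)→(0.5,27.5)  cross = 0.5·27.5 − 0.5·34 = -3.2500; (r_i+r_j)·cross = 1·-3.2500 = -3.2500
Σcross = 1038.5000 → A = |Σcross|/2 = 519.2500 mm²
Σ(r_i+r_j)·cross = 31855.0000 → first moment M = |Σ|/6 = 5309.1667
R_c = M/A = 5309.1667/519.2500 = 10.2247 mm
θ = 32° = 0.558505 rad
V = θ·R_c·A = 0.558505·10.2247·519.2500 = 2965.198 mm³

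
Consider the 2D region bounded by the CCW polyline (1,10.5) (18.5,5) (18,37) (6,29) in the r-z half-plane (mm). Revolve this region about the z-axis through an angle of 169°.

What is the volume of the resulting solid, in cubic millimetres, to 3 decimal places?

Volume = 12509.711 mm³

Profile (r,z), 4 vertices: (1,10.5) (18.5,5) (18,37) (6,29)
edge 0: (1,10.5)→(18.5,5)  cross = 1·5 − 18.5·10.5 = -189.2500; (r_i+r_j)·cross = 19.5·-189.2500 = -3690.3750
edge 1: (18.5,5)→(18,37)  cross = 18.5·37 − 18·5 = 594.5000; (r_i+r_j)·cross = 36.5·594.5000 = 21699.2500
edge 2: (18,37)→(6,29)  cross = 18·29 − 6·37 = 300.0000; (r_i+r_j)·cross = 24·300.0000 = 7200.0000
edge 3: (6,29)→(1,10.5)  cross = 6·10.5 − 1·29 = 34.0000; (r_i+r_j)·cross = 7·34.0000 = 238.0000
Σcross = 739.2500 → A = |Σcross|/2 = 369.6250 mm²
Σ(r_i+r_j)·cross = 25446.8750 → first moment M = |Σ|/6 = 4241.1458
R_c = M/A = 4241.1458/369.6250 = 11.4742 mm
θ = 169° = 2.949606 rad
V = θ·R_c·A = 2.949606·11.4742·369.6250 = 12509.711 mm³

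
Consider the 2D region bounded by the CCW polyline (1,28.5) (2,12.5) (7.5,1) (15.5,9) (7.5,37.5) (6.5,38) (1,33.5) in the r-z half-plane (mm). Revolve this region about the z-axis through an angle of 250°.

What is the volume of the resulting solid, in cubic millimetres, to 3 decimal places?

Volume = 10124.910 mm³

Profile (r,z), 7 vertices: (1,28.5) (2,12.5) (7.5,1) (15.5,9) (7.5,37.5) (6.5,38) (1,33.5)
edge 0: (1,28.5)→(2,12.5)  cross = 1·12.5 − 2·28.5 = -44.5000; (r_i+r_j)·cross = 3·-44.5000 = -133.5000
edge 1: (2,12.5)→(7.5,1)  cross = 2·1 − 7.5·12.5 = -91.7500; (r_i+r_j)·cross = 9.5·-91.7500 = -871.6250
edge 2: (7.5,1)→(15.5,9)  cross = 7.5·9 − 15.5·1 = 52.0000; (r_i+r_j)·cross = 23·52.0000 = 1196.0000
edge 3: (15.5,9)→(7.5,37.5)  cross = 15.5·37.5 − 7.5·9 = 513.7500; (r_i+r_j)·cross = 23·513.7500 = 11816.2500
edge 4: (7.5,37.5)→(6.5,38)  cross = 7.5·38 − 6.5·37.5 = 41.2500; (r_i+r_j)·cross = 14·41.2500 = 577.5000
edge 5: (6.5,38)→(1,33.5)  cross = 6.5·33.5 − 1·38 = 179.7500; (r_i+r_j)·cross = 7.5·179.7500 = 1348.1250
edge 6: (1,33.5)→(1,28.5)  cross = 1·28.5 − 1·33.5 = -5.0000; (r_i+r_j)·cross = 2·-5.0000 = -10.0000
Σcross = 645.5000 → A = |Σcross|/2 = 322.7500 mm²
Σ(r_i+r_j)·cross = 13922.7500 → first moment M = |Σ|/6 = 2320.4583
R_c = M/A = 2320.4583/322.7500 = 7.1896 mm
θ = 250° = 4.363323 rad
V = θ·R_c·A = 4.363323·7.1896·322.7500 = 10124.910 mm³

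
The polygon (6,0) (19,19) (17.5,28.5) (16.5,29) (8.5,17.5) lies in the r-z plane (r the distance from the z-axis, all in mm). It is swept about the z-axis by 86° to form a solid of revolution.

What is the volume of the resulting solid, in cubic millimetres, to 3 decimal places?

Volume = 2821.536 mm³

Profile (r,z), 5 vertices: (6,0) (19,19) (17.5,28.5) (16.5,29) (8.5,17.5)
edge 0: (6,0)→(19,19)  cross = 6·19 − 19·0 = 114.0000; (r_i+r_j)·cross = 25·114.0000 = 2850.0000
edge 1: (19,19)→(17.5,28.5)  cross = 19·28.5 − 17.5·19 = 209.0000; (r_i+r_j)·cross = 36.5·209.0000 = 7628.5000
edge 2: (17.5,28.5)→(16.5,29)  cross = 17.5·29 − 16.5·28.5 = 37.2500; (r_i+r_j)·cross = 34·37.2500 = 1266.5000
edge 3: (16.5,29)→(8.5,17.5)  cross = 16.5·17.5 − 8.5·29 = 42.2500; (r_i+r_j)·cross = 25·42.2500 = 1056.2500
edge 4: (8.5,17.5)→(6,0)  cross = 8.5·0 − 6·17.5 = -105.0000; (r_i+r_j)·cross = 14.5·-105.0000 = -1522.5000
Σcross = 297.5000 → A = |Σcross|/2 = 148.7500 mm²
Σ(r_i+r_j)·cross = 11278.7500 → first moment M = |Σ|/6 = 1879.7917
R_c = M/A = 1879.7917/148.7500 = 12.6373 mm
θ = 86° = 1.500983 rad
V = θ·R_c·A = 1.500983·12.6373·148.7500 = 2821.536 mm³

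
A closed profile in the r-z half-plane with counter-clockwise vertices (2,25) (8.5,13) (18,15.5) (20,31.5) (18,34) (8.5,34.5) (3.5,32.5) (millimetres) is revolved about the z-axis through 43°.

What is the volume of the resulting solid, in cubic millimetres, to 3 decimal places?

Volume = 2524.138 mm³

Profile (r,z), 7 vertices: (2,25) (8.5,13) (18,15.5) (20,31.5) (18,34) (8.5,34.5) (3.5,32.5)
edge 0: (2,25)→(8.5,13)  cross = 2·13 − 8.5·25 = -186.5000; (r_i+r_j)·cross = 10.5·-186.5000 = -1958.2500
edge 1: (8.5,13)→(18,15.5)  cross = 8.5·15.5 − 18·13 = -102.2500; (r_i+r_j)·cross = 26.5·-102.2500 = -2709.6250
edge 2: (18,15.5)→(20,31.5)  cross = 18·31.5 − 20·15.5 = 257.0000; (r_i+r_j)·cross = 38·257.0000 = 9766.0000
edge 3: (20,31.5)→(18,34)  cross = 20·34 − 18·31.5 = 113.0000; (r_i+r_j)·cross = 38·113.0000 = 4294.0000
edge 4: (18,34)→(8.5,34.5)  cross = 18·34.5 − 8.5·34 = 332.0000; (r_i+r_j)·cross = 26.5·332.0000 = 8798.0000
edge 5: (8.5,34.5)→(3.5,32.5)  cross = 8.5·32.5 − 3.5·34.5 = 155.5000; (r_i+r_j)·cross = 12·155.5000 = 1866.0000
edge 6: (3.5,32.5)→(2,25)  cross = 3.5·25 − 2·32.5 = 22.5000; (r_i+r_j)·cross = 5.5·22.5000 = 123.7500
Σcross = 591.2500 → A = |Σcross|/2 = 295.6250 mm²
Σ(r_i+r_j)·cross = 20179.8750 → first moment M = |Σ|/6 = 3363.3125
R_c = M/A = 3363.3125/295.6250 = 11.3770 mm
θ = 43° = 0.750492 rad
V = θ·R_c·A = 0.750492·11.3770·295.6250 = 2524.138 mm³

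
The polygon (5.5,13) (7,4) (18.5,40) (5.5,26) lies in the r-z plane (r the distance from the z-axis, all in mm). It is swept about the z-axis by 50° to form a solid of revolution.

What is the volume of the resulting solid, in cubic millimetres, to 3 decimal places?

Profile (r,z), 4 vertices: (5.5,13) (7,4) (18.5,40) (5.5,26)
edge 0: (5.5,13)→(7,4)  cross = 5.5·4 − 7·13 = -69.0000; (r_i+r_j)·cross = 12.5·-69.0000 = -862.5000
edge 1: (7,4)→(18.5,40)  cross = 7·40 − 18.5·4 = 206.0000; (r_i+r_j)·cross = 25.5·206.0000 = 5253.0000
edge 2: (18.5,40)→(5.5,26)  cross = 18.5·26 − 5.5·40 = 261.0000; (r_i+r_j)·cross = 24·261.0000 = 6264.0000
edge 3: (5.5,26)→(5.5,13)  cross = 5.5·13 − 5.5·26 = -71.5000; (r_i+r_j)·cross = 11·-71.5000 = -786.5000
Σcross = 326.5000 → A = |Σcross|/2 = 163.2500 mm²
Σ(r_i+r_j)·cross = 9868.0000 → first moment M = |Σ|/6 = 1644.6667
R_c = M/A = 1644.6667/163.2500 = 10.0745 mm
θ = 50° = 0.872665 rad
V = θ·R_c·A = 0.872665·10.0745·163.2500 = 1435.242 mm³

Volume = 1435.242 mm³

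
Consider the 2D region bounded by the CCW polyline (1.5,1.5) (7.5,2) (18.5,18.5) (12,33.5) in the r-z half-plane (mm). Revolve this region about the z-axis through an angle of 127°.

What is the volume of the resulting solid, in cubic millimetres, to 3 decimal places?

Profile (r,z), 4 vertices: (1.5,1.5) (7.5,2) (18.5,18.5) (12,33.5)
edge 0: (1.5,1.5)→(7.5,2)  cross = 1.5·2 − 7.5·1.5 = -8.2500; (r_i+r_j)·cross = 9·-8.2500 = -74.2500
edge 1: (7.5,2)→(18.5,18.5)  cross = 7.5·18.5 − 18.5·2 = 101.7500; (r_i+r_j)·cross = 26·101.7500 = 2645.5000
edge 2: (18.5,18.5)→(12,33.5)  cross = 18.5·33.5 − 12·18.5 = 397.7500; (r_i+r_j)·cross = 30.5·397.7500 = 12131.3750
edge 3: (12,33.5)→(1.5,1.5)  cross = 12·1.5 − 1.5·33.5 = -32.2500; (r_i+r_j)·cross = 13.5·-32.2500 = -435.3750
Σcross = 459.0000 → A = |Σcross|/2 = 229.5000 mm²
Σ(r_i+r_j)·cross = 14267.2500 → first moment M = |Σ|/6 = 2377.8750
R_c = M/A = 2377.8750/229.5000 = 10.3611 mm
θ = 127° = 2.216568 rad
V = θ·R_c·A = 2.216568·10.3611·229.5000 = 5270.722 mm³

Volume = 5270.722 mm³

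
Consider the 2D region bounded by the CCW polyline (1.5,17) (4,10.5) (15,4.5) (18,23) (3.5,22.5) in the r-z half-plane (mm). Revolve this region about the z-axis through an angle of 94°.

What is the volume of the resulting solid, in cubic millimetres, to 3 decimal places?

Volume = 3521.739 mm³

Profile (r,z), 5 vertices: (1.5,17) (4,10.5) (15,4.5) (18,23) (3.5,22.5)
edge 0: (1.5,17)→(4,10.5)  cross = 1.5·10.5 − 4·17 = -52.2500; (r_i+r_j)·cross = 5.5·-52.2500 = -287.3750
edge 1: (4,10.5)→(15,4.5)  cross = 4·4.5 − 15·10.5 = -139.5000; (r_i+r_j)·cross = 19·-139.5000 = -2650.5000
edge 2: (15,4.5)→(18,23)  cross = 15·23 − 18·4.5 = 264.0000; (r_i+r_j)·cross = 33·264.0000 = 8712.0000
edge 3: (18,23)→(3.5,22.5)  cross = 18·22.5 − 3.5·23 = 324.5000; (r_i+r_j)·cross = 21.5·324.5000 = 6976.7500
edge 4: (3.5,22.5)→(1.5,17)  cross = 3.5·17 − 1.5·22.5 = 25.7500; (r_i+r_j)·cross = 5·25.7500 = 128.7500
Σcross = 422.5000 → A = |Σcross|/2 = 211.2500 mm²
Σ(r_i+r_j)·cross = 12879.6250 → first moment M = |Σ|/6 = 2146.6042
R_c = M/A = 2146.6042/211.2500 = 10.1614 mm
θ = 94° = 1.640609 rad
V = θ·R_c·A = 1.640609·10.1614·211.2500 = 3521.739 mm³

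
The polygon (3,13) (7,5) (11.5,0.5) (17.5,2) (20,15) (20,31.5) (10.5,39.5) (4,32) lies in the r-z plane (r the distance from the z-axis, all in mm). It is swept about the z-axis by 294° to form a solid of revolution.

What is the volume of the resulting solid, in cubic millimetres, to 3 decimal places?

Profile (r,z), 8 vertices: (3,13) (7,5) (11.5,0.5) (17.5,2) (20,15) (20,31.5) (10.5,39.5) (4,32)
edge 0: (3,13)→(7,5)  cross = 3·5 − 7·13 = -76.0000; (r_i+r_j)·cross = 10·-76.0000 = -760.0000
edge 1: (7,5)→(11.5,0.5)  cross = 7·0.5 − 11.5·5 = -54.0000; (r_i+r_j)·cross = 18.5·-54.0000 = -999.0000
edge 2: (11.5,0.5)→(17.5,2)  cross = 11.5·2 − 17.5·0.5 = 14.2500; (r_i+r_j)·cross = 29·14.2500 = 413.2500
edge 3: (17.5,2)→(20,15)  cross = 17.5·15 − 20·2 = 222.5000; (r_i+r_j)·cross = 37.5·222.5000 = 8343.7500
edge 4: (20,15)→(20,31.5)  cross = 20·31.5 − 20·15 = 330.0000; (r_i+r_j)·cross = 40·330.0000 = 13200.0000
edge 5: (20,31.5)→(10.5,39.5)  cross = 20·39.5 − 10.5·31.5 = 459.2500; (r_i+r_j)·cross = 30.5·459.2500 = 14007.1250
edge 6: (10.5,39.5)→(4,32)  cross = 10.5·32 − 4·39.5 = 178.0000; (r_i+r_j)·cross = 14.5·178.0000 = 2581.0000
edge 7: (4,32)→(3,13)  cross = 4·13 − 3·32 = -44.0000; (r_i+r_j)·cross = 7·-44.0000 = -308.0000
Σcross = 1030.0000 → A = |Σcross|/2 = 515.0000 mm²
Σ(r_i+r_j)·cross = 36478.1250 → first moment M = |Σ|/6 = 6079.6875
R_c = M/A = 6079.6875/515.0000 = 11.8052 mm
θ = 294° = 5.131268 rad
V = θ·R_c·A = 5.131268·11.8052·515.0000 = 31196.506 mm³

Volume = 31196.506 mm³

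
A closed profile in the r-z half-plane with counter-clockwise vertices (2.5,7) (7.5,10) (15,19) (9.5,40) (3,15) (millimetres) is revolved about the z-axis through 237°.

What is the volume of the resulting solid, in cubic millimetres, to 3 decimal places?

Volume = 6910.941 mm³

Profile (r,z), 5 vertices: (2.5,7) (7.5,10) (15,19) (9.5,40) (3,15)
edge 0: (2.5,7)→(7.5,10)  cross = 2.5·10 − 7.5·7 = -27.5000; (r_i+r_j)·cross = 10·-27.5000 = -275.0000
edge 1: (7.5,10)→(15,19)  cross = 7.5·19 − 15·10 = -7.5000; (r_i+r_j)·cross = 22.5·-7.5000 = -168.7500
edge 2: (15,19)→(9.5,40)  cross = 15·40 − 9.5·19 = 419.5000; (r_i+r_j)·cross = 24.5·419.5000 = 10277.7500
edge 3: (9.5,40)→(3,15)  cross = 9.5·15 − 3·40 = 22.5000; (r_i+r_j)·cross = 12.5·22.5000 = 281.2500
edge 4: (3,15)→(2.5,7)  cross = 3·7 − 2.5·15 = -16.5000; (r_i+r_j)·cross = 5.5·-16.5000 = -90.7500
Σcross = 390.5000 → A = |Σcross|/2 = 195.2500 mm²
Σ(r_i+r_j)·cross = 10024.5000 → first moment M = |Σ|/6 = 1670.7500
R_c = M/A = 1670.7500/195.2500 = 8.5570 mm
θ = 237° = 4.136430 rad
V = θ·R_c·A = 4.136430·8.5570·195.2500 = 6910.941 mm³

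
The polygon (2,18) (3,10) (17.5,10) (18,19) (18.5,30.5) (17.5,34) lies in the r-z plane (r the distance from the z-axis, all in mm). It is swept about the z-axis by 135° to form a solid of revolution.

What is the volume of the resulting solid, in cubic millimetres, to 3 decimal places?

Profile (r,z), 6 vertices: (2,18) (3,10) (17.5,10) (18,19) (18.5,30.5) (17.5,34)
edge 0: (2,18)→(3,10)  cross = 2·10 − 3·18 = -34.0000; (r_i+r_j)·cross = 5·-34.0000 = -170.0000
edge 1: (3,10)→(17.5,10)  cross = 3·10 − 17.5·10 = -145.0000; (r_i+r_j)·cross = 20.5·-145.0000 = -2972.5000
edge 2: (17.5,10)→(18,19)  cross = 17.5·19 − 18·10 = 152.5000; (r_i+r_j)·cross = 35.5·152.5000 = 5413.7500
edge 3: (18,19)→(18.5,30.5)  cross = 18·30.5 − 18.5·19 = 197.5000; (r_i+r_j)·cross = 36.5·197.5000 = 7208.7500
edge 4: (18.5,30.5)→(17.5,34)  cross = 18.5·34 − 17.5·30.5 = 95.2500; (r_i+r_j)·cross = 36·95.2500 = 3429.0000
edge 5: (17.5,34)→(2,18)  cross = 17.5·18 − 2·34 = 247.0000; (r_i+r_j)·cross = 19.5·247.0000 = 4816.5000
Σcross = 513.2500 → A = |Σcross|/2 = 256.6250 mm²
Σ(r_i+r_j)·cross = 17725.5000 → first moment M = |Σ|/6 = 2954.2500
R_c = M/A = 2954.2500/256.6250 = 11.5119 mm
θ = 135° = 2.356194 rad
V = θ·R_c·A = 2.356194·11.5119·256.6250 = 6960.788 mm³

Volume = 6960.788 mm³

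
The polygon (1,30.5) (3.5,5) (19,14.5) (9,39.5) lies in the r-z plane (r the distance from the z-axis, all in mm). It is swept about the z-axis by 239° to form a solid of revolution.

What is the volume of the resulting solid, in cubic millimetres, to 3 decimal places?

Profile (r,z), 4 vertices: (1,30.5) (3.5,5) (19,14.5) (9,39.5)
edge 0: (1,30.5)→(3.5,5)  cross = 1·5 − 3.5·30.5 = -101.7500; (r_i+r_j)·cross = 4.5·-101.7500 = -457.8750
edge 1: (3.5,5)→(19,14.5)  cross = 3.5·14.5 − 19·5 = -44.2500; (r_i+r_j)·cross = 22.5·-44.2500 = -995.6250
edge 2: (19,14.5)→(9,39.5)  cross = 19·39.5 − 9·14.5 = 620.0000; (r_i+r_j)·cross = 28·620.0000 = 17360.0000
edge 3: (9,39.5)→(1,30.5)  cross = 9·30.5 − 1·39.5 = 235.0000; (r_i+r_j)·cross = 10·235.0000 = 2350.0000
Σcross = 709.0000 → A = |Σcross|/2 = 354.5000 mm²
Σ(r_i+r_j)·cross = 18256.5000 → first moment M = |Σ|/6 = 3042.7500
R_c = M/A = 3042.7500/354.5000 = 8.5832 mm
θ = 239° = 4.171337 rad
V = θ·R_c·A = 4.171337·8.5832·354.5000 = 12692.335 mm³

Volume = 12692.335 mm³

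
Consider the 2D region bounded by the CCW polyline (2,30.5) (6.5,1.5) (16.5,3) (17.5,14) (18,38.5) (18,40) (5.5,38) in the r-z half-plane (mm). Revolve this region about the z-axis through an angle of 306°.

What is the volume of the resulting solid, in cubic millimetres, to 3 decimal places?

Volume = 28327.891 mm³

Profile (r,z), 7 vertices: (2,30.5) (6.5,1.5) (16.5,3) (17.5,14) (18,38.5) (18,40) (5.5,38)
edge 0: (2,30.5)→(6.5,1.5)  cross = 2·1.5 − 6.5·30.5 = -195.2500; (r_i+r_j)·cross = 8.5·-195.2500 = -1659.6250
edge 1: (6.5,1.5)→(16.5,3)  cross = 6.5·3 − 16.5·1.5 = -5.2500; (r_i+r_j)·cross = 23·-5.2500 = -120.7500
edge 2: (16.5,3)→(17.5,14)  cross = 16.5·14 − 17.5·3 = 178.5000; (r_i+r_j)·cross = 34·178.5000 = 6069.0000
edge 3: (17.5,14)→(18,38.5)  cross = 17.5·38.5 − 18·14 = 421.7500; (r_i+r_j)·cross = 35.5·421.7500 = 14972.1250
edge 4: (18,38.5)→(18,40)  cross = 18·40 − 18·38.5 = 27.0000; (r_i+r_j)·cross = 36·27.0000 = 972.0000
edge 5: (18,40)→(5.5,38)  cross = 18·38 − 5.5·40 = 464.0000; (r_i+r_j)·cross = 23.5·464.0000 = 10904.0000
edge 6: (5.5,38)→(2,30.5)  cross = 5.5·30.5 − 2·38 = 91.7500; (r_i+r_j)·cross = 7.5·91.7500 = 688.1250
Σcross = 982.5000 → A = |Σcross|/2 = 491.2500 mm²
Σ(r_i+r_j)·cross = 31824.8750 → first moment M = |Σ|/6 = 5304.1458
R_c = M/A = 5304.1458/491.2500 = 10.7972 mm
θ = 306° = 5.340708 rad
V = θ·R_c·A = 5.340708·10.7972·491.2500 = 28327.891 mm³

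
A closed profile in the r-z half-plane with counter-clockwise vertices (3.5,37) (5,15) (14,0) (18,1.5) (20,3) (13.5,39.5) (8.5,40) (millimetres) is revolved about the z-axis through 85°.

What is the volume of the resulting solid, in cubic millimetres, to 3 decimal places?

Volume = 6963.566 mm³

Profile (r,z), 7 vertices: (3.5,37) (5,15) (14,0) (18,1.5) (20,3) (13.5,39.5) (8.5,40)
edge 0: (3.5,37)→(5,15)  cross = 3.5·15 − 5·37 = -132.5000; (r_i+r_j)·cross = 8.5·-132.5000 = -1126.2500
edge 1: (5,15)→(14,0)  cross = 5·0 − 14·15 = -210.0000; (r_i+r_j)·cross = 19·-210.0000 = -3990.0000
edge 2: (14,0)→(18,1.5)  cross = 14·1.5 − 18·0 = 21.0000; (r_i+r_j)·cross = 32·21.0000 = 672.0000
edge 3: (18,1.5)→(20,3)  cross = 18·3 − 20·1.5 = 24.0000; (r_i+r_j)·cross = 38·24.0000 = 912.0000
edge 4: (20,3)→(13.5,39.5)  cross = 20·39.5 − 13.5·3 = 749.5000; (r_i+r_j)·cross = 33.5·749.5000 = 25108.2500
edge 5: (13.5,39.5)→(8.5,40)  cross = 13.5·40 − 8.5·39.5 = 204.2500; (r_i+r_j)·cross = 22·204.2500 = 4493.5000
edge 6: (8.5,40)→(3.5,37)  cross = 8.5·37 − 3.5·40 = 174.5000; (r_i+r_j)·cross = 12·174.5000 = 2094.0000
Σcross = 830.7500 → A = |Σcross|/2 = 415.3750 mm²
Σ(r_i+r_j)·cross = 28163.5000 → first moment M = |Σ|/6 = 4693.9167
R_c = M/A = 4693.9167/415.3750 = 11.3004 mm
θ = 85° = 1.483530 rad
V = θ·R_c·A = 1.483530·11.3004·415.3750 = 6963.566 mm³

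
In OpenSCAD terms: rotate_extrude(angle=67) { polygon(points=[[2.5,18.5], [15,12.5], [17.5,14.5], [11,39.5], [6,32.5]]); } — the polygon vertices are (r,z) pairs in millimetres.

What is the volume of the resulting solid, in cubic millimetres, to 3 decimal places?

Profile (r,z), 5 vertices: (2.5,18.5) (15,12.5) (17.5,14.5) (11,39.5) (6,32.5)
edge 0: (2.5,18.5)→(15,12.5)  cross = 2.5·12.5 − 15·18.5 = -246.2500; (r_i+r_j)·cross = 17.5·-246.2500 = -4309.3750
edge 1: (15,12.5)→(17.5,14.5)  cross = 15·14.5 − 17.5·12.5 = -1.2500; (r_i+r_j)·cross = 32.5·-1.2500 = -40.6250
edge 2: (17.5,14.5)→(11,39.5)  cross = 17.5·39.5 − 11·14.5 = 531.7500; (r_i+r_j)·cross = 28.5·531.7500 = 15154.8750
edge 3: (11,39.5)→(6,32.5)  cross = 11·32.5 − 6·39.5 = 120.5000; (r_i+r_j)·cross = 17·120.5000 = 2048.5000
edge 4: (6,32.5)→(2.5,18.5)  cross = 6·18.5 − 2.5·32.5 = 29.7500; (r_i+r_j)·cross = 8.5·29.7500 = 252.8750
Σcross = 434.5000 → A = |Σcross|/2 = 217.2500 mm²
Σ(r_i+r_j)·cross = 13106.2500 → first moment M = |Σ|/6 = 2184.3750
R_c = M/A = 2184.3750/217.2500 = 10.0547 mm
θ = 67° = 1.169371 rad
V = θ·R_c·A = 1.169371·10.0547·217.2500 = 2554.344 mm³

Volume = 2554.344 mm³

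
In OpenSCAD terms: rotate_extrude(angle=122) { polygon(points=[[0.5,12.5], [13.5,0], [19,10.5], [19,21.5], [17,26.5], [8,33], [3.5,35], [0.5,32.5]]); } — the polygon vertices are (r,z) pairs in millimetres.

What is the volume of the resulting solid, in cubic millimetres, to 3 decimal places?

Profile (r,z), 8 vertices: (0.5,12.5) (13.5,0) (19,10.5) (19,21.5) (17,26.5) (8,33) (3.5,35) (0.5,32.5)
edge 0: (0.5,12.5)→(13.5,0)  cross = 0.5·0 − 13.5·12.5 = -168.7500; (r_i+r_j)·cross = 14·-168.7500 = -2362.5000
edge 1: (13.5,0)→(19,10.5)  cross = 13.5·10.5 − 19·0 = 141.7500; (r_i+r_j)·cross = 32.5·141.7500 = 4606.8750
edge 2: (19,10.5)→(19,21.5)  cross = 19·21.5 − 19·10.5 = 209.0000; (r_i+r_j)·cross = 38·209.0000 = 7942.0000
edge 3: (19,21.5)→(17,26.5)  cross = 19·26.5 − 17·21.5 = 138.0000; (r_i+r_j)·cross = 36·138.0000 = 4968.0000
edge 4: (17,26.5)→(8,33)  cross = 17·33 − 8·26.5 = 349.0000; (r_i+r_j)·cross = 25·349.0000 = 8725.0000
edge 5: (8,33)→(3.5,35)  cross = 8·35 − 3.5·33 = 164.5000; (r_i+r_j)·cross = 11.5·164.5000 = 1891.7500
edge 6: (3.5,35)→(0.5,32.5)  cross = 3.5·32.5 − 0.5·35 = 96.2500; (r_i+r_j)·cross = 4·96.2500 = 385.0000
edge 7: (0.5,32.5)→(0.5,12.5)  cross = 0.5·12.5 − 0.5·32.5 = -10.0000; (r_i+r_j)·cross = 1·-10.0000 = -10.0000
Σcross = 919.7500 → A = |Σcross|/2 = 459.8750 mm²
Σ(r_i+r_j)·cross = 26146.1250 → first moment M = |Σ|/6 = 4357.6875
R_c = M/A = 4357.6875/459.8750 = 9.4758 mm
θ = 122° = 2.129302 rad
V = θ·R_c·A = 2.129302·9.4758·459.8750 = 9278.831 mm³

Volume = 9278.831 mm³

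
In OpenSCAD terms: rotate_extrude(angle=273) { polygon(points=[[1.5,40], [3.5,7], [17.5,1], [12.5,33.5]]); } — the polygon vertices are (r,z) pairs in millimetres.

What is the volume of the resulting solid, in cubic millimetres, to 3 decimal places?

Profile (r,z), 4 vertices: (1.5,40) (3.5,7) (17.5,1) (12.5,33.5)
edge 0: (1.5,40)→(3.5,7)  cross = 1.5·7 − 3.5·40 = -129.5000; (r_i+r_j)·cross = 5·-129.5000 = -647.5000
edge 1: (3.5,7)→(17.5,1)  cross = 3.5·1 − 17.5·7 = -119.0000; (r_i+r_j)·cross = 21·-119.0000 = -2499.0000
edge 2: (17.5,1)→(12.5,33.5)  cross = 17.5·33.5 − 12.5·1 = 573.7500; (r_i+r_j)·cross = 30·573.7500 = 17212.5000
edge 3: (12.5,33.5)→(1.5,40)  cross = 12.5·40 − 1.5·33.5 = 449.7500; (r_i+r_j)·cross = 14·449.7500 = 6296.5000
Σcross = 775.0000 → A = |Σcross|/2 = 387.5000 mm²
Σ(r_i+r_j)·cross = 20362.5000 → first moment M = |Σ|/6 = 3393.7500
R_c = M/A = 3393.7500/387.5000 = 8.7581 mm
θ = 273° = 4.764749 rad
V = θ·R_c·A = 4.764749·8.7581·387.5000 = 16170.366 mm³

Volume = 16170.366 mm³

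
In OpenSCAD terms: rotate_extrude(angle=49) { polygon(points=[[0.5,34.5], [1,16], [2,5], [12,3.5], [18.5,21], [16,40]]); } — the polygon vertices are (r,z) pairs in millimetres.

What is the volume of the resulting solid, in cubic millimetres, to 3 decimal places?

Volume = 3928.894 mm³

Profile (r,z), 6 vertices: (0.5,34.5) (1,16) (2,5) (12,3.5) (18.5,21) (16,40)
edge 0: (0.5,34.5)→(1,16)  cross = 0.5·16 − 1·34.5 = -26.5000; (r_i+r_j)·cross = 1.5·-26.5000 = -39.7500
edge 1: (1,16)→(2,5)  cross = 1·5 − 2·16 = -27.0000; (r_i+r_j)·cross = 3·-27.0000 = -81.0000
edge 2: (2,5)→(12,3.5)  cross = 2·3.5 − 12·5 = -53.0000; (r_i+r_j)·cross = 14·-53.0000 = -742.0000
edge 3: (12,3.5)→(18.5,21)  cross = 12·21 − 18.5·3.5 = 187.2500; (r_i+r_j)·cross = 30.5·187.2500 = 5711.1250
edge 4: (18.5,21)→(16,40)  cross = 18.5·40 − 16·21 = 404.0000; (r_i+r_j)·cross = 34.5·404.0000 = 13938.0000
edge 5: (16,40)→(0.5,34.5)  cross = 16·34.5 − 0.5·40 = 532.0000; (r_i+r_j)·cross = 16.5·532.0000 = 8778.0000
Σcross = 1016.7500 → A = |Σcross|/2 = 508.3750 mm²
Σ(r_i+r_j)·cross = 27564.3750 → first moment M = |Σ|/6 = 4594.0625
R_c = M/A = 4594.0625/508.3750 = 9.0368 mm
θ = 49° = 0.855211 rad
V = θ·R_c·A = 0.855211·9.0368·508.3750 = 3928.894 mm³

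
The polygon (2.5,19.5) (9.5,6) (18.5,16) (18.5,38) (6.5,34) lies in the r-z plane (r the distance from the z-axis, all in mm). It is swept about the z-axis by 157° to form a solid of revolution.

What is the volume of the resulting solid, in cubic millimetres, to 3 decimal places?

Profile (r,z), 5 vertices: (2.5,19.5) (9.5,6) (18.5,16) (18.5,38) (6.5,34)
edge 0: (2.5,19.5)→(9.5,6)  cross = 2.5·6 − 9.5·19.5 = -170.2500; (r_i+r_j)·cross = 12·-170.2500 = -2043.0000
edge 1: (9.5,6)→(18.5,16)  cross = 9.5·16 − 18.5·6 = 41.0000; (r_i+r_j)·cross = 28·41.0000 = 1148.0000
edge 2: (18.5,16)→(18.5,38)  cross = 18.5·38 − 18.5·16 = 407.0000; (r_i+r_j)·cross = 37·407.0000 = 15059.0000
edge 3: (18.5,38)→(6.5,34)  cross = 18.5·34 − 6.5·38 = 382.0000; (r_i+r_j)·cross = 25·382.0000 = 9550.0000
edge 4: (6.5,34)→(2.5,19.5)  cross = 6.5·19.5 − 2.5·34 = 41.7500; (r_i+r_j)·cross = 9·41.7500 = 375.7500
Σcross = 701.5000 → A = |Σcross|/2 = 350.7500 mm²
Σ(r_i+r_j)·cross = 24089.7500 → first moment M = |Σ|/6 = 4014.9583
R_c = M/A = 4014.9583/350.7500 = 11.4468 mm
θ = 157° = 2.740167 rad
V = θ·R_c·A = 2.740167·11.4468·350.7500 = 11001.656 mm³

Volume = 11001.656 mm³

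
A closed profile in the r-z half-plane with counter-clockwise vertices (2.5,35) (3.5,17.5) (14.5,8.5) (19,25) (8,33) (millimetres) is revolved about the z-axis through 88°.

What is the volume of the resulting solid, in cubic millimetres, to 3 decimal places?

Profile (r,z), 5 vertices: (2.5,35) (3.5,17.5) (14.5,8.5) (19,25) (8,33)
edge 0: (2.5,35)→(3.5,17.5)  cross = 2.5·17.5 − 3.5·35 = -78.7500; (r_i+r_j)·cross = 6·-78.7500 = -472.5000
edge 1: (3.5,17.5)→(14.5,8.5)  cross = 3.5·8.5 − 14.5·17.5 = -224.0000; (r_i+r_j)·cross = 18·-224.0000 = -4032.0000
edge 2: (14.5,8.5)→(19,25)  cross = 14.5·25 − 19·8.5 = 201.0000; (r_i+r_j)·cross = 33.5·201.0000 = 6733.5000
edge 3: (19,25)→(8,33)  cross = 19·33 − 8·25 = 427.0000; (r_i+r_j)·cross = 27·427.0000 = 11529.0000
edge 4: (8,33)→(2.5,35)  cross = 8·35 − 2.5·33 = 197.5000; (r_i+r_j)·cross = 10.5·197.5000 = 2073.7500
Σcross = 522.7500 → A = |Σcross|/2 = 261.3750 mm²
Σ(r_i+r_j)·cross = 15831.7500 → first moment M = |Σ|/6 = 2638.6250
R_c = M/A = 2638.6250/261.3750 = 10.0952 mm
θ = 88° = 1.535890 rad
V = θ·R_c·A = 1.535890·10.0952·261.3750 = 4052.637 mm³

Volume = 4052.637 mm³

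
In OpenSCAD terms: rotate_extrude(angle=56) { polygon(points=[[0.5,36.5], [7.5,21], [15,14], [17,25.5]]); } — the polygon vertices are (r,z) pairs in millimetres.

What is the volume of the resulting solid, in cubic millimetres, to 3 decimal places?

Volume = 1373.001 mm³

Profile (r,z), 4 vertices: (0.5,36.5) (7.5,21) (15,14) (17,25.5)
edge 0: (0.5,36.5)→(7.5,21)  cross = 0.5·21 − 7.5·36.5 = -263.2500; (r_i+r_j)·cross = 8·-263.2500 = -2106.0000
edge 1: (7.5,21)→(15,14)  cross = 7.5·14 − 15·21 = -210.0000; (r_i+r_j)·cross = 22.5·-210.0000 = -4725.0000
edge 2: (15,14)→(17,25.5)  cross = 15·25.5 − 17·14 = 144.5000; (r_i+r_j)·cross = 32·144.5000 = 4624.0000
edge 3: (17,25.5)→(0.5,36.5)  cross = 17·36.5 − 0.5·25.5 = 607.7500; (r_i+r_j)·cross = 17.5·607.7500 = 10635.6250
Σcross = 279.0000 → A = |Σcross|/2 = 139.5000 mm²
Σ(r_i+r_j)·cross = 8428.6250 → first moment M = |Σ|/6 = 1404.7708
R_c = M/A = 1404.7708/139.5000 = 10.0700 mm
θ = 56° = 0.977384 rad
V = θ·R_c·A = 0.977384·10.0700·139.5000 = 1373.001 mm³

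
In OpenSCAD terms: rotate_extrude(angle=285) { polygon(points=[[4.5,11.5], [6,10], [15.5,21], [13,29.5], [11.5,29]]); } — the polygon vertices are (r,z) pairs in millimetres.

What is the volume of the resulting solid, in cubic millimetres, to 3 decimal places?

Volume = 4417.494 mm³

Profile (r,z), 5 vertices: (4.5,11.5) (6,10) (15.5,21) (13,29.5) (11.5,29)
edge 0: (4.5,11.5)→(6,10)  cross = 4.5·10 − 6·11.5 = -24.0000; (r_i+r_j)·cross = 10.5·-24.0000 = -252.0000
edge 1: (6,10)→(15.5,21)  cross = 6·21 − 15.5·10 = -29.0000; (r_i+r_j)·cross = 21.5·-29.0000 = -623.5000
edge 2: (15.5,21)→(13,29.5)  cross = 15.5·29.5 − 13·21 = 184.2500; (r_i+r_j)·cross = 28.5·184.2500 = 5251.1250
edge 3: (13,29.5)→(11.5,29)  cross = 13·29 − 11.5·29.5 = 37.7500; (r_i+r_j)·cross = 24.5·37.7500 = 924.8750
edge 4: (11.5,29)→(4.5,11.5)  cross = 11.5·11.5 − 4.5·29 = 1.7500; (r_i+r_j)·cross = 16·1.7500 = 28.0000
Σcross = 170.7500 → A = |Σcross|/2 = 85.3750 mm²
Σ(r_i+r_j)·cross = 5328.5000 → first moment M = |Σ|/6 = 888.0833
R_c = M/A = 888.0833/85.3750 = 10.4021 mm
θ = 285° = 4.974188 rad
V = θ·R_c·A = 4.974188·10.4021·85.3750 = 4417.494 mm³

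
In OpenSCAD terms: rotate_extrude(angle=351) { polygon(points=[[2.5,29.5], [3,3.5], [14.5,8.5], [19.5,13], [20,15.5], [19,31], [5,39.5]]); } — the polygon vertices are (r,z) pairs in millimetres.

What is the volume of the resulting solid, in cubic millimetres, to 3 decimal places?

Volume = 29521.703 mm³

Profile (r,z), 7 vertices: (2.5,29.5) (3,3.5) (14.5,8.5) (19.5,13) (20,15.5) (19,31) (5,39.5)
edge 0: (2.5,29.5)→(3,3.5)  cross = 2.5·3.5 − 3·29.5 = -79.7500; (r_i+r_j)·cross = 5.5·-79.7500 = -438.6250
edge 1: (3,3.5)→(14.5,8.5)  cross = 3·8.5 − 14.5·3.5 = -25.2500; (r_i+r_j)·cross = 17.5·-25.2500 = -441.8750
edge 2: (14.5,8.5)→(19.5,13)  cross = 14.5·13 − 19.5·8.5 = 22.7500; (r_i+r_j)·cross = 34·22.7500 = 773.5000
edge 3: (19.5,13)→(20,15.5)  cross = 19.5·15.5 − 20·13 = 42.2500; (r_i+r_j)·cross = 39.5·42.2500 = 1668.8750
edge 4: (20,15.5)→(19,31)  cross = 20·31 − 19·15.5 = 325.5000; (r_i+r_j)·cross = 39·325.5000 = 12694.5000
edge 5: (19,31)→(5,39.5)  cross = 19·39.5 − 5·31 = 595.5000; (r_i+r_j)·cross = 24·595.5000 = 14292.0000
edge 6: (5,39.5)→(2.5,29.5)  cross = 5·29.5 − 2.5·39.5 = 48.7500; (r_i+r_j)·cross = 7.5·48.7500 = 365.6250
Σcross = 929.7500 → A = |Σcross|/2 = 464.8750 mm²
Σ(r_i+r_j)·cross = 28914.0000 → first moment M = |Σ|/6 = 4819.0000
R_c = M/A = 4819.0000/464.8750 = 10.3662 mm
θ = 351° = 6.126106 rad
V = θ·R_c·A = 6.126106·10.3662·464.8750 = 29521.703 mm³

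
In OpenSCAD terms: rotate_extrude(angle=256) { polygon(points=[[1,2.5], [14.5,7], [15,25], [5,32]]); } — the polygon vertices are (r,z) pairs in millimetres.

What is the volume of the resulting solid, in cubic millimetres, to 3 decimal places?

Profile (r,z), 4 vertices: (1,2.5) (14.5,7) (15,25) (5,32)
edge 0: (1,2.5)→(14.5,7)  cross = 1·7 − 14.5·2.5 = -29.2500; (r_i+r_j)·cross = 15.5·-29.2500 = -453.3750
edge 1: (14.5,7)→(15,25)  cross = 14.5·25 − 15·7 = 257.5000; (r_i+r_j)·cross = 29.5·257.5000 = 7596.2500
edge 2: (15,25)→(5,32)  cross = 15·32 − 5·25 = 355.0000; (r_i+r_j)·cross = 20·355.0000 = 7100.0000
edge 3: (5,32)→(1,2.5)  cross = 5·2.5 − 1·32 = -19.5000; (r_i+r_j)·cross = 6·-19.5000 = -117.0000
Σcross = 563.7500 → A = |Σcross|/2 = 281.8750 mm²
Σ(r_i+r_j)·cross = 14125.8750 → first moment M = |Σ|/6 = 2354.3125
R_c = M/A = 2354.3125/281.8750 = 8.3523 mm
θ = 256° = 4.468043 rad
V = θ·R_c·A = 4.468043·8.3523·281.8750 = 10519.169 mm³

Volume = 10519.169 mm³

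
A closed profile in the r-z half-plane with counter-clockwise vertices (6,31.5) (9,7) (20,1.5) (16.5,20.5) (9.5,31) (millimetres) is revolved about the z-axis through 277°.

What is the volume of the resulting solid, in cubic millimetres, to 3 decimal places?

Profile (r,z), 5 vertices: (6,31.5) (9,7) (20,1.5) (16.5,20.5) (9.5,31)
edge 0: (6,31.5)→(9,7)  cross = 6·7 − 9·31.5 = -241.5000; (r_i+r_j)·cross = 15·-241.5000 = -3622.5000
edge 1: (9,7)→(20,1.5)  cross = 9·1.5 − 20·7 = -126.5000; (r_i+r_j)·cross = 29·-126.5000 = -3668.5000
edge 2: (20,1.5)→(16.5,20.5)  cross = 20·20.5 − 16.5·1.5 = 385.2500; (r_i+r_j)·cross = 36.5·385.2500 = 14061.6250
edge 3: (16.5,20.5)→(9.5,31)  cross = 16.5·31 − 9.5·20.5 = 316.7500; (r_i+r_j)·cross = 26·316.7500 = 8235.5000
edge 4: (9.5,31)→(6,31.5)  cross = 9.5·31.5 − 6·31 = 113.2500; (r_i+r_j)·cross = 15.5·113.2500 = 1755.3750
Σcross = 447.2500 → A = |Σcross|/2 = 223.6250 mm²
Σ(r_i+r_j)·cross = 16761.5000 → first moment M = |Σ|/6 = 2793.5833
R_c = M/A = 2793.5833/223.6250 = 12.4923 mm
θ = 277° = 4.834562 rad
V = θ·R_c·A = 4.834562·12.4923·223.6250 = 13505.752 mm³

Volume = 13505.752 mm³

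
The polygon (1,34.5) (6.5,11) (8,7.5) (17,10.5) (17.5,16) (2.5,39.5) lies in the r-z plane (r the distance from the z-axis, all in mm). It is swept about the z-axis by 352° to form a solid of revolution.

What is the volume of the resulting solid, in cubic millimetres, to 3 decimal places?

Volume = 13287.750 mm³

Profile (r,z), 6 vertices: (1,34.5) (6.5,11) (8,7.5) (17,10.5) (17.5,16) (2.5,39.5)
edge 0: (1,34.5)→(6.5,11)  cross = 1·11 − 6.5·34.5 = -213.2500; (r_i+r_j)·cross = 7.5·-213.2500 = -1599.3750
edge 1: (6.5,11)→(8,7.5)  cross = 6.5·7.5 − 8·11 = -39.2500; (r_i+r_j)·cross = 14.5·-39.2500 = -569.1250
edge 2: (8,7.5)→(17,10.5)  cross = 8·10.5 − 17·7.5 = -43.5000; (r_i+r_j)·cross = 25·-43.5000 = -1087.5000
edge 3: (17,10.5)→(17.5,16)  cross = 17·16 − 17.5·10.5 = 88.2500; (r_i+r_j)·cross = 34.5·88.2500 = 3044.6250
edge 4: (17.5,16)→(2.5,39.5)  cross = 17.5·39.5 − 2.5·16 = 651.2500; (r_i+r_j)·cross = 20·651.2500 = 13025.0000
edge 5: (2.5,39.5)→(1,34.5)  cross = 2.5·34.5 − 1·39.5 = 46.7500; (r_i+r_j)·cross = 3.5·46.7500 = 163.6250
Σcross = 490.2500 → A = |Σcross|/2 = 245.1250 mm²
Σ(r_i+r_j)·cross = 12977.2500 → first moment M = |Σ|/6 = 2162.8750
R_c = M/A = 2162.8750/245.1250 = 8.8236 mm
θ = 352° = 6.143559 rad
V = θ·R_c·A = 6.143559·8.8236·245.1250 = 13287.750 mm³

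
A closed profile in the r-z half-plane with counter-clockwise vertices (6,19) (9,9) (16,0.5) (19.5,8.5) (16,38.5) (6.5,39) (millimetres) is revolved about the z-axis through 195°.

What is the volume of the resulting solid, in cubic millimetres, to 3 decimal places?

Profile (r,z), 6 vertices: (6,19) (9,9) (16,0.5) (19.5,8.5) (16,38.5) (6.5,39)
edge 0: (6,19)→(9,9)  cross = 6·9 − 9·19 = -117.0000; (r_i+r_j)·cross = 15·-117.0000 = -1755.0000
edge 1: (9,9)→(16,0.5)  cross = 9·0.5 − 16·9 = -139.5000; (r_i+r_j)·cross = 25·-139.5000 = -3487.5000
edge 2: (16,0.5)→(19.5,8.5)  cross = 16·8.5 − 19.5·0.5 = 126.2500; (r_i+r_j)·cross = 35.5·126.2500 = 4481.8750
edge 3: (19.5,8.5)→(16,38.5)  cross = 19.5·38.5 − 16·8.5 = 614.7500; (r_i+r_j)·cross = 35.5·614.7500 = 21823.6250
edge 4: (16,38.5)→(6.5,39)  cross = 16·39 − 6.5·38.5 = 373.7500; (r_i+r_j)·cross = 22.5·373.7500 = 8409.3750
edge 5: (6.5,39)→(6,19)  cross = 6.5·19 − 6·39 = -110.5000; (r_i+r_j)·cross = 12.5·-110.5000 = -1381.2500
Σcross = 747.7500 → A = |Σcross|/2 = 373.8750 mm²
Σ(r_i+r_j)·cross = 28091.1250 → first moment M = |Σ|/6 = 4681.8542
R_c = M/A = 4681.8542/373.8750 = 12.5225 mm
θ = 195° = 3.403392 rad
V = θ·R_c·A = 3.403392·12.5225·373.8750 = 15934.185 mm³

Volume = 15934.185 mm³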